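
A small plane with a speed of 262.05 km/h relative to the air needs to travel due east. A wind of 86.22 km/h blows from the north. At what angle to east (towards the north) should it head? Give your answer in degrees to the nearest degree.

19°

The wind pushes perpendicular to the desired track; the heading must have a component into the wind equal to 86.22 km/h: 262.05 sin θ = 86.22.
sin θ = 0.3290, so θ = 19.209°.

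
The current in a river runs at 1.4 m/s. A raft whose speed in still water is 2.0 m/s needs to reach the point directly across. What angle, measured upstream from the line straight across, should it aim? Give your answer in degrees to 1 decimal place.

To cancel the current, the upstream component of the raft's velocity must equal the flow: 2.0 sin θ = 1.4.
sin θ = 1.4 / 2.0 = 0.7000.
θ = arcsin(0.7000) = 44.427°.

44.4°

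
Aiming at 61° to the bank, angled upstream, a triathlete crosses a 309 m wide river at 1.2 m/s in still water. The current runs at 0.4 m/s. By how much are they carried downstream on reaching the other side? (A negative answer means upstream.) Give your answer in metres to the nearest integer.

Perpendicular speed = 1.050 m/s; crossing time = 309 / 1.050 = 294.414 s.
Net downstream speed = -0.182 m/s.
Drift = -0.182 × 294.414 = -53.516 m (upstream).

-54 m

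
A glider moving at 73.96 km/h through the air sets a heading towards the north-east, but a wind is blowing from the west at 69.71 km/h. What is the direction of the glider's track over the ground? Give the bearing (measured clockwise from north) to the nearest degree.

067°

Taking east as x and north as y: velocity relative to the air = (52.298, 52.298) km/h; the air relative to ground = (69.710, 0.000) km/h.
Velocity relative to ground = (52.298, 52.298) + (69.710, 0.000) = (122.008, 52.298) km/h.
Bearing = atan2(122.01, 52.30) = 66.80° clockwise from north.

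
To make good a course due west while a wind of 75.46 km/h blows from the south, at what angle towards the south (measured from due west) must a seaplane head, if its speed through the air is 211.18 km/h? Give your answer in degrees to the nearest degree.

The wind pushes perpendicular to the desired track; the heading must have a component into the wind equal to 75.46 km/h: 211.18 sin θ = 75.46.
sin θ = 0.3573, so θ = 20.936°.

21°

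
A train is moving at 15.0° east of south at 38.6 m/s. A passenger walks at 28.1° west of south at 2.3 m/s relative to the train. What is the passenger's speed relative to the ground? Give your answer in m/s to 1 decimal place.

Taking east as x and north as y: train velocity = (9.990, -37.285) m/s; passenger velocity relative to train = (-1.083, -2.029) m/s.
Velocity relative to ground = (9.990, -37.285) + (-1.083, -2.029) = (8.907, -39.314) m/s.
Speed = |(8.907, -39.314)| = 40.310 m/s.

40.3 m/s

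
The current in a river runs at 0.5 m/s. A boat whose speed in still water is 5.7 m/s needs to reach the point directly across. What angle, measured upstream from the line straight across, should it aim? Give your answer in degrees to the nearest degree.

5°

To cancel the current, the upstream component of the boat's velocity must equal the flow: 5.7 sin θ = 0.5.
sin θ = 0.5 / 5.7 = 0.0877.
θ = arcsin(0.0877) = 5.032°.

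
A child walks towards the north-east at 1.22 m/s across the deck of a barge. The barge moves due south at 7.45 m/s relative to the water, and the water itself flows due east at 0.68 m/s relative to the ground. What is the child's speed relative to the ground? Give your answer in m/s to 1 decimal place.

6.8 m/s

In east/north components (m/s): child relative to barge = (0.863, 0.863); barge relative to water = (0.000, -7.450); water relative to ground = (0.680, 0.000).
Sum = (1.543, -6.587) m/s.
Speed = |(1.543, -6.587)| = 6.766 m/s.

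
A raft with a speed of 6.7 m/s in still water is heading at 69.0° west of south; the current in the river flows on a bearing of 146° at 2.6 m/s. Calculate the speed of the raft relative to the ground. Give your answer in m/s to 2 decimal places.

Taking east as x and north as y: velocity relative to the water = (-6.255, -2.401) m/s; the water relative to ground = (1.454, -2.155) m/s.
Velocity relative to ground = (-6.255, -2.401) + (1.454, -2.155) = (-4.801, -4.557) m/s.
Speed = |(-4.801, -4.557)| = 6.619 m/s.

6.62 m/s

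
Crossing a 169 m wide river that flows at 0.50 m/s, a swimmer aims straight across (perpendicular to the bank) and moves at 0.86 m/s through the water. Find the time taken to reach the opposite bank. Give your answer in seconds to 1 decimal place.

The component of the swimmer's velocity perpendicular to the bank is 0.86 m/s.
The flow acts along the bank and has no component across it.
Time = 169 / 0.860 = 196.512 s.

196.5 s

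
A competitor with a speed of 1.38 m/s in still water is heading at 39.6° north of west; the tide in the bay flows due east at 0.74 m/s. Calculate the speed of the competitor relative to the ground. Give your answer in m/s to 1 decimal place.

0.9 m/s

Taking east as x and north as y: velocity relative to the water = (-1.063, 0.880) m/s; the water relative to ground = (0.740, 0.000) m/s.
Velocity relative to ground = (-1.063, 0.880) + (0.740, 0.000) = (-0.323, 0.880) m/s.
Speed = |(-0.323, 0.880)| = 0.937 m/s.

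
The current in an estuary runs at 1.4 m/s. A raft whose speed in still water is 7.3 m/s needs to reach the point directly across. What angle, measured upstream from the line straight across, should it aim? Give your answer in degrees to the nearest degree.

To cancel the current, the upstream component of the raft's velocity must equal the flow: 7.3 sin θ = 1.4.
sin θ = 1.4 / 7.3 = 0.1918.
θ = arcsin(0.1918) = 11.057°.

11°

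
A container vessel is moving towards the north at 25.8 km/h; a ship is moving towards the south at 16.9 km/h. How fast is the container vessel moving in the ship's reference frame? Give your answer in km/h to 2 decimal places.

42.70 km/h

Taking east as x and north as y: container vessel velocity = (0.000, 25.800) km/h; ship velocity = (0.000, -16.900) km/h.
Velocity of container vessel relative to ship = (0.000, 25.800) − (0.000, -16.900) = (0.000, 42.700) km/h.
Magnitude = |(0.000, 42.700)| = 42.700 km/h.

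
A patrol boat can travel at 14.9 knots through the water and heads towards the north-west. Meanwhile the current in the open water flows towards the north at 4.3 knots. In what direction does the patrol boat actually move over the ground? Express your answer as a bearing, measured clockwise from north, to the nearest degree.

325°

Taking east as x and north as y: velocity relative to the water = (-10.536, 10.536) knots; the water relative to ground = (0.000, 4.300) knots.
Velocity relative to ground = (-10.536, 10.536) + (0.000, 4.300) = (-10.536, 14.836) knots.
Bearing = atan2(-10.54, 14.84) = 324.62° clockwise from north.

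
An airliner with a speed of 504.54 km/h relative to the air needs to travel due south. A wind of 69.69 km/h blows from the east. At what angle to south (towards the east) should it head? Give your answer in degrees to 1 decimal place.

The wind pushes perpendicular to the desired track; the heading must have a component into the wind equal to 69.69 km/h: 504.54 sin θ = 69.69.
sin θ = 0.1381, so θ = 7.939°.

7.9°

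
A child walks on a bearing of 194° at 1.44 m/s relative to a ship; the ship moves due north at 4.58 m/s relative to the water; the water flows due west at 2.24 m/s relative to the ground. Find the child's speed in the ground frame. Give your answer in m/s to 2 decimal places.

4.10 m/s

In east/north components (m/s): child relative to ship = (-0.348, -1.397); ship relative to water = (0.000, 4.580); water relative to ground = (-2.240, 0.000).
Sum = (-2.588, 3.183) m/s.
Speed = |(-2.588, 3.183)| = 4.102 m/s.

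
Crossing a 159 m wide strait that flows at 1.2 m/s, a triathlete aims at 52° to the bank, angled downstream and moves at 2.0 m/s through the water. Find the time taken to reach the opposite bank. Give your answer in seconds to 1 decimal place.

100.9 s

The component of the triathlete's velocity perpendicular to the bank is 2.0 × sin 52° = 1.576 m/s.
The current is parallel to the bank, so it does not affect the crossing time.
Time = 159 / 1.576 = 100.887 s.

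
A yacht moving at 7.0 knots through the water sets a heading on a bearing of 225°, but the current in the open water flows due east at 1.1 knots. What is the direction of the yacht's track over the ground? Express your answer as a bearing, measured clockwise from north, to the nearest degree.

Taking east as x and north as y: velocity relative to the water = (-4.950, -4.950) knots; the water relative to ground = (1.100, 0.000) knots.
Velocity relative to ground = (-4.950, -4.950) + (1.100, 0.000) = (-3.850, -4.950) knots.
Bearing = atan2(-3.85, -4.95) = 217.87° clockwise from north.

218°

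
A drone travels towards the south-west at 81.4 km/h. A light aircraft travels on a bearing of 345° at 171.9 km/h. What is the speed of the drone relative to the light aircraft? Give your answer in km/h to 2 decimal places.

Taking east as x and north as y: drone velocity = (-57.558, -57.558) km/h; light aircraft velocity = (-44.491, 166.043) km/h.
Velocity of drone relative to light aircraft = (-57.558, -57.558) − (-44.491, 166.043) = (-13.067, -223.601) km/h.
Magnitude = |(-13.067, -223.601)| = 223.983 km/h.

223.98 km/h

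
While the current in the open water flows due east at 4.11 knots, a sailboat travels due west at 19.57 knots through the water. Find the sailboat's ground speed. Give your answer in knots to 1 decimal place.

Taking east as x and north as y: velocity relative to the water = (-19.570, 0.000) knots; the water relative to ground = (4.110, 0.000) knots.
Velocity relative to ground = (-19.570, 0.000) + (4.110, 0.000) = (-15.460, 0.000) knots.
Speed = |(-15.460, 0.000)| = 15.460 knots.

15.5 knots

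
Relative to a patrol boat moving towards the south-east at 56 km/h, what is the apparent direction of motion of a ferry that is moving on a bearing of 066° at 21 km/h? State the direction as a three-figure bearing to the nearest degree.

Taking east as x and north as y: ferry velocity = (19.184, 8.541) km/h; patrol boat velocity = (39.598, -39.598) km/h.
Velocity of ferry relative to patrol boat = (19.184, 8.541) − (39.598, -39.598) = (-20.414, 48.139) km/h.
Bearing = atan2(-20.41, 48.14) = 337.02° clockwise from north.

337°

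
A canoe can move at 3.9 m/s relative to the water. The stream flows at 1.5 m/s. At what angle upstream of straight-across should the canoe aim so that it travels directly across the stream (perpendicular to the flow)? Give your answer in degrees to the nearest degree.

To cancel the current, the upstream component of the canoe's velocity must equal the flow: 3.9 sin θ = 1.5.
sin θ = 1.5 / 3.9 = 0.3846.
θ = arcsin(0.3846) = 22.620°.

23°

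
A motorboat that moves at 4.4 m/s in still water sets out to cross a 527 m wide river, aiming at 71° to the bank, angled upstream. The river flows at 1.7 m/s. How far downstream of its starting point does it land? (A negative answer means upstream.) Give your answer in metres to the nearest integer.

34 m

Perpendicular speed = 4.160 m/s; crossing time = 527 / 4.160 = 126.674 s.
Net downstream speed = 0.268 m/s.
Drift = 0.268 × 126.674 = 33.885 m (downstream).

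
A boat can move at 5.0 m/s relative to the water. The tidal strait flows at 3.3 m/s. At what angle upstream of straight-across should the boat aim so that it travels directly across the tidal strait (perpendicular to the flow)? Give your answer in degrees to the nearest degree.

41°

To cancel the current, the upstream component of the boat's velocity must equal the flow: 5.0 sin θ = 3.3.
sin θ = 3.3 / 5.0 = 0.6600.
θ = arcsin(0.6600) = 41.300°.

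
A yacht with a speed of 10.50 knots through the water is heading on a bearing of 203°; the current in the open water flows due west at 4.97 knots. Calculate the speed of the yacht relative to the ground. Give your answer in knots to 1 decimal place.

Taking east as x and north as y: velocity relative to the water = (-4.103, -9.665) knots; the water relative to ground = (-4.970, 0.000) knots.
Velocity relative to ground = (-4.103, -9.665) + (-4.970, 0.000) = (-9.073, -9.665) knots.
Speed = |(-9.073, -9.665)| = 13.256 knots.

13.3 knots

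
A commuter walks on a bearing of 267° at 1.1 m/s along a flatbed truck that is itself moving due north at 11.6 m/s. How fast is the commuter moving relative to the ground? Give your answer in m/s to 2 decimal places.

Taking east as x and north as y: flatbed truck velocity = (0.000, 11.600) m/s; commuter velocity relative to flatbed truck = (-1.098, -0.058) m/s.
Velocity relative to ground = (0.000, 11.600) + (-1.098, -0.058) = (-1.098, 11.542) m/s.
Speed = |(-1.098, 11.542)| = 11.595 m/s.

11.59 m/s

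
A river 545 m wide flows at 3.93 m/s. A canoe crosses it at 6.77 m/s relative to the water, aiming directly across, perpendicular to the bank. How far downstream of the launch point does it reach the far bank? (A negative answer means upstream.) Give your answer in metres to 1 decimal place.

Perpendicular speed = 6.770 m/s; crossing time = 545 / 6.770 = 80.502 s.
Net downstream speed = 3.930 m/s.
Drift = 3.930 × 80.502 = 316.374 m (downstream).

316.4 m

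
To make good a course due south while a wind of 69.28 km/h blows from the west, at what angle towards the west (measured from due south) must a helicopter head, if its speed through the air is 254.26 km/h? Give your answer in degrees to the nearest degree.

The wind pushes perpendicular to the desired track; the heading must have a component into the wind equal to 69.28 km/h: 254.26 sin θ = 69.28.
sin θ = 0.2725, so θ = 15.812°.

16°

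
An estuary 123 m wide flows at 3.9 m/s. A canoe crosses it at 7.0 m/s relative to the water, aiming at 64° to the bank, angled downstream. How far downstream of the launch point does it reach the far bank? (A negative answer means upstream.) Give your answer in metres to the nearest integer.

Perpendicular speed = 6.292 m/s; crossing time = 123 / 6.292 = 19.550 s.
Net downstream speed = 6.969 m/s.
Drift = 6.969 × 19.550 = 136.236 m (downstream).

136 m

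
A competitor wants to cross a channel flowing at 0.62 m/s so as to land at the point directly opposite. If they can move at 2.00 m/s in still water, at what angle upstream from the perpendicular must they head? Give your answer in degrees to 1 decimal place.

To cancel the current, the upstream component of the competitor's velocity must equal the flow: 2.00 sin θ = 0.62.
sin θ = 0.62 / 2.00 = 0.3100.
θ = arcsin(0.3100) = 18.059°.

18.1°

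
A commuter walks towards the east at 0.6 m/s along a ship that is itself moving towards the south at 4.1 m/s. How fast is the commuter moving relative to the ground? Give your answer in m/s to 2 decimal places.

Taking east as x and north as y: ship velocity = (0.000, -4.100) m/s; commuter velocity relative to ship = (0.600, 0.000) m/s.
Velocity relative to ground = (0.000, -4.100) + (0.600, 0.000) = (0.600, -4.100) m/s.
Speed = |(0.600, -4.100)| = 4.144 m/s.

4.14 m/s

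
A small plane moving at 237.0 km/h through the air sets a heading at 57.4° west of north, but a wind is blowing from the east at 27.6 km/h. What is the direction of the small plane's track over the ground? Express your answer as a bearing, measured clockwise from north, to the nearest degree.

299°

Taking east as x and north as y: velocity relative to the air = (-199.661, 127.689) km/h; the air relative to ground = (-27.600, 0.000) km/h.
Velocity relative to ground = (-199.661, 127.689) + (-27.600, 0.000) = (-227.261, 127.689) km/h.
Bearing = atan2(-227.26, 127.69) = 299.33° clockwise from north.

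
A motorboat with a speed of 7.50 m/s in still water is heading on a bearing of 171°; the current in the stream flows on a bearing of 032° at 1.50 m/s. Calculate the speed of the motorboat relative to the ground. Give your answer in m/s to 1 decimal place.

6.4 m/s

Taking east as x and north as y: velocity relative to the water = (1.173, -7.408) m/s; the water relative to ground = (0.795, 1.272) m/s.
Velocity relative to ground = (1.173, -7.408) + (0.795, 1.272) = (1.968, -6.136) m/s.
Speed = |(1.968, -6.136)| = 6.444 m/s.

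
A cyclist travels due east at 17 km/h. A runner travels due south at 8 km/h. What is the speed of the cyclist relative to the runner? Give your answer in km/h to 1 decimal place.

18.8 km/h

Taking east as x and north as y: cyclist velocity = (17.000, 0.000) km/h; runner velocity = (0.000, -8.000) km/h.
Velocity of cyclist relative to runner = (17.000, 0.000) − (0.000, -8.000) = (17.000, 8.000) km/h.
Magnitude = |(17.000, 8.000)| = 18.788 km/h.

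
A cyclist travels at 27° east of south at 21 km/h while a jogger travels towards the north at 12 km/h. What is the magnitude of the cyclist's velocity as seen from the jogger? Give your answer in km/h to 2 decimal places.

32.16 km/h

Taking east as x and north as y: cyclist velocity = (9.534, -18.711) km/h; jogger velocity = (0.000, 12.000) km/h.
Velocity of cyclist relative to jogger = (9.534, -18.711) − (0.000, 12.000) = (9.534, -30.711) km/h.
Magnitude = |(9.534, -30.711)| = 32.157 km/h.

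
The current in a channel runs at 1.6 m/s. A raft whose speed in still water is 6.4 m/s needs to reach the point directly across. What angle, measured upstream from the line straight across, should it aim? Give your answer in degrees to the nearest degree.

To cancel the current, the upstream component of the raft's velocity must equal the flow: 6.4 sin θ = 1.6.
sin θ = 1.6 / 6.4 = 0.2500.
θ = arcsin(0.2500) = 14.478°.

14°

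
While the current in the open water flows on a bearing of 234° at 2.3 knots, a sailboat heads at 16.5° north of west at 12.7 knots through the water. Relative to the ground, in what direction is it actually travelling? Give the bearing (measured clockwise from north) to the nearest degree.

Taking east as x and north as y: velocity relative to the water = (-12.177, 3.607) knots; the water relative to ground = (-1.861, -1.352) knots.
Velocity relative to ground = (-12.177, 3.607) + (-1.861, -1.352) = (-14.038, 2.255) knots.
Bearing = atan2(-14.04, 2.26) = 279.13° clockwise from north.

279°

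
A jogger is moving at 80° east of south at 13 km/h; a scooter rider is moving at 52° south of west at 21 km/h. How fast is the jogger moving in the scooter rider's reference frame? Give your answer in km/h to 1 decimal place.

29.4 km/h

Taking east as x and north as y: jogger velocity = (12.803, -2.257) km/h; scooter rider velocity = (-12.929, -16.548) km/h.
Velocity of jogger relative to scooter rider = (12.803, -2.257) − (-12.929, -16.548) = (25.731, 14.291) km/h.
Magnitude = |(25.731, 14.291)| = 29.434 km/h.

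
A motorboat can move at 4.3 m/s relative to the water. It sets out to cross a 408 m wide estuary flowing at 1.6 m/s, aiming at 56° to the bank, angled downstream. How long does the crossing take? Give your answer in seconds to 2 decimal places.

114.45 s

The component of the motorboat's velocity perpendicular to the bank is 4.3 × sin 56° = 3.565 m/s.
The flow acts along the bank and has no component across it.
Time = 408 / 3.565 = 114.450 s.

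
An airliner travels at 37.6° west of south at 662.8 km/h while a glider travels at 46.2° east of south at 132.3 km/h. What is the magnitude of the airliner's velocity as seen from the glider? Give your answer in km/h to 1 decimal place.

Taking east as x and north as y: airliner velocity = (-404.404, -525.130) km/h; glider velocity = (95.489, -91.571) km/h.
Velocity of airliner relative to glider = (-404.404, -525.130) − (95.489, -91.571) = (-499.893, -433.559) km/h.
Magnitude = |(-499.893, -433.559)| = 661.715 km/h.

661.7 km/h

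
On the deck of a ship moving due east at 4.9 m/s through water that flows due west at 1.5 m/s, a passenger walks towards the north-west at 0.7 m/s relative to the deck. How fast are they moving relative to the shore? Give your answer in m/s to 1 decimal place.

In east/north components (m/s): passenger relative to ship = (-0.495, 0.495); ship relative to water = (4.900, 0.000); water relative to ground = (-1.500, 0.000).
Sum = (2.905, 0.495) m/s.
Speed = |(2.905, 0.495)| = 2.947 m/s.

2.9 m/s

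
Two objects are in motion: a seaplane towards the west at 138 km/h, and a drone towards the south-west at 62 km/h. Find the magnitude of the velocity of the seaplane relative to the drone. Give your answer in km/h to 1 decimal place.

103.9 km/h

Taking east as x and north as y: seaplane velocity = (-138.000, 0.000) km/h; drone velocity = (-43.841, -43.841) km/h.
Velocity of seaplane relative to drone = (-138.000, 0.000) − (-43.841, -43.841) = (-94.159, 43.841) km/h.
Magnitude = |(-94.159, 43.841)| = 103.865 km/h.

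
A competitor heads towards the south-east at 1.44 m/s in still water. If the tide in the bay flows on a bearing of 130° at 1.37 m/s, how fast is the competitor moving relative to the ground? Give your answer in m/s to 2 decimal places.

Taking east as x and north as y: velocity relative to the water = (1.018, -1.018) m/s; the water relative to ground = (1.049, -0.881) m/s.
Velocity relative to ground = (1.018, -1.018) + (1.049, -0.881) = (2.068, -1.899) m/s.
Speed = |(2.068, -1.899)| = 2.807 m/s.

2.81 m/s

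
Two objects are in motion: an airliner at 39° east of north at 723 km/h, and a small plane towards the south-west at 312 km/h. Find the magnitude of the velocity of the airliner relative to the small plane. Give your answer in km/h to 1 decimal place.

Taking east as x and north as y: airliner velocity = (454.999, 561.877) km/h; small plane velocity = (-220.617, -220.617) km/h.
Velocity of airliner relative to small plane = (454.999, 561.877) − (-220.617, -220.617) = (675.616, 782.494) km/h.
Magnitude = |(675.616, 782.494)| = 1033.805 km/h.

1033.8 km/h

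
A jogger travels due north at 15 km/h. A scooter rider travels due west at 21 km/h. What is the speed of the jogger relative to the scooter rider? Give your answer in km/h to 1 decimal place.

Taking east as x and north as y: jogger velocity = (0.000, 15.000) km/h; scooter rider velocity = (-21.000, 0.000) km/h.
Velocity of jogger relative to scooter rider = (0.000, 15.000) − (-21.000, 0.000) = (21.000, 15.000) km/h.
Magnitude = |(21.000, 15.000)| = 25.807 km/h.

25.8 km/h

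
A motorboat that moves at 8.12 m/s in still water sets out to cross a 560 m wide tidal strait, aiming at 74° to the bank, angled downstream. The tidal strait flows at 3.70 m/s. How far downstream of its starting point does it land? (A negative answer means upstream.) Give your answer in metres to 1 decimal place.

426.0 m

Perpendicular speed = 7.805 m/s; crossing time = 560 / 7.805 = 71.745 s.
Net downstream speed = 5.938 m/s.
Drift = 5.938 × 71.745 = 426.033 m (downstream).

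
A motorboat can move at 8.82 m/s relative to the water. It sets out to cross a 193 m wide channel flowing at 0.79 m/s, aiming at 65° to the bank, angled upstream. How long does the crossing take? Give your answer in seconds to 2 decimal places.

24.14 s

The component of the motorboat's velocity perpendicular to the bank is 8.82 × sin 65° = 7.994 m/s.
Only the cross-stream component determines the crossing time; the current contributes nothing perpendicular to the bank.
Time = 193 / 7.994 = 24.144 s.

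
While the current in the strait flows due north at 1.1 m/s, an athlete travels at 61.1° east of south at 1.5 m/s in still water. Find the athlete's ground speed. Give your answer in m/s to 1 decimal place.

Taking east as x and north as y: velocity relative to the water = (1.313, -0.725) m/s; the water relative to ground = (0.000, 1.100) m/s.
Velocity relative to ground = (1.313, -0.725) + (0.000, 1.100) = (1.313, 0.375) m/s.
Speed = |(1.313, 0.375)| = 1.366 m/s.

1.4 m/s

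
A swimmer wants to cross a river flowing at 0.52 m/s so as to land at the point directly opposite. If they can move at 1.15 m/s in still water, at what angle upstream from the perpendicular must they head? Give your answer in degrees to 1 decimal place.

To cancel the current, the upstream component of the swimmer's velocity must equal the flow: 1.15 sin θ = 0.52.
sin θ = 0.52 / 1.15 = 0.4522.
θ = arcsin(0.4522) = 26.883°.

26.9°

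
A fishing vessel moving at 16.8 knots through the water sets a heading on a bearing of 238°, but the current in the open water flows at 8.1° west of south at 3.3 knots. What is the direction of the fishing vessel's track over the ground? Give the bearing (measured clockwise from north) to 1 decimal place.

Taking east as x and north as y: velocity relative to the water = (-14.247, -8.903) knots; the water relative to ground = (-0.465, -3.267) knots.
Velocity relative to ground = (-14.247, -8.903) + (-0.465, -3.267) = (-14.712, -12.170) knots.
Bearing = atan2(-14.71, -12.17) = 230.40° clockwise from north.

230.4°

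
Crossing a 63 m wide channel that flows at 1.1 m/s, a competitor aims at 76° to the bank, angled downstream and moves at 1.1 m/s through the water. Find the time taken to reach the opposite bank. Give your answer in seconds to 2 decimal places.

59.03 s

The component of the competitor's velocity perpendicular to the bank is 1.1 × sin 76° = 1.067 m/s.
The current is parallel to the bank, so it does not affect the crossing time.
Time = 63 / 1.067 = 59.026 s.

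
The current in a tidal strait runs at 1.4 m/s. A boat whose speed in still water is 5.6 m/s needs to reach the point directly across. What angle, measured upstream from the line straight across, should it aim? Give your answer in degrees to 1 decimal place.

14.5°

To cancel the current, the upstream component of the boat's velocity must equal the flow: 5.6 sin θ = 1.4.
sin θ = 1.4 / 5.6 = 0.2500.
θ = arcsin(0.2500) = 14.478°.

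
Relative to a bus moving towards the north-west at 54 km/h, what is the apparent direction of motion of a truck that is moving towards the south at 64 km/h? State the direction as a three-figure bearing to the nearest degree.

160°

Taking east as x and north as y: truck velocity = (0.000, -64.000) km/h; bus velocity = (-38.184, 38.184) km/h.
Velocity of truck relative to bus = (0.000, -64.000) − (-38.184, 38.184) = (38.184, -102.184) km/h.
Bearing = atan2(38.18, -102.18) = 159.51° clockwise from north.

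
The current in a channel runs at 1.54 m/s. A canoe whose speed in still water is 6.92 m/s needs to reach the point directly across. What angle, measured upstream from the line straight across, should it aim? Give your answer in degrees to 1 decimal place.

12.9°

To cancel the current, the upstream component of the canoe's velocity must equal the flow: 6.92 sin θ = 1.54.
sin θ = 1.54 / 6.92 = 0.2225.
θ = arcsin(0.2225) = 12.858°.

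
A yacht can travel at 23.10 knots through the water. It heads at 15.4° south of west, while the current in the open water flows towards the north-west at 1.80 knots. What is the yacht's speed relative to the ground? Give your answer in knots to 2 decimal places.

Taking east as x and north as y: velocity relative to the water = (-22.271, -6.134) knots; the water relative to ground = (-1.273, 1.273) knots.
Velocity relative to ground = (-22.271, -6.134) + (-1.273, 1.273) = (-23.543, -4.862) knots.
Speed = |(-23.543, -4.862)| = 24.040 knots.

24.04 knots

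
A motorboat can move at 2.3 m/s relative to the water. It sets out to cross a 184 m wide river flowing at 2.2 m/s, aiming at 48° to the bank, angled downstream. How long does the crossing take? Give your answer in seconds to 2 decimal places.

The component of the motorboat's velocity perpendicular to the bank is 2.3 × sin 48° = 1.709 m/s.
Only the cross-stream component determines the crossing time; the current contributes nothing perpendicular to the bank.
Time = 184 / 1.709 = 107.651 s.

107.65 s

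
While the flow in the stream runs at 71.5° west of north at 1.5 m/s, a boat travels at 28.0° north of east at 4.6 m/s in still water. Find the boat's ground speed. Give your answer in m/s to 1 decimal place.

3.7 m/s

Taking east as x and north as y: velocity relative to the water = (4.062, 2.160) m/s; the water relative to ground = (-1.422, 0.476) m/s.
Velocity relative to ground = (4.062, 2.160) + (-1.422, 0.476) = (2.639, 2.636) m/s.
Speed = |(2.639, 2.636)| = 3.730 m/s.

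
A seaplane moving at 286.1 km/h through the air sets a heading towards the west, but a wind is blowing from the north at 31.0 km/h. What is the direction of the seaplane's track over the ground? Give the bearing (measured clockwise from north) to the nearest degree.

Taking east as x and north as y: velocity relative to the air = (-286.100, 0.000) km/h; the air relative to ground = (0.000, -31.000) km/h.
Velocity relative to ground = (-286.100, 0.000) + (0.000, -31.000) = (-286.100, -31.000) km/h.
Bearing = atan2(-286.10, -31.00) = 263.82° clockwise from north.

264°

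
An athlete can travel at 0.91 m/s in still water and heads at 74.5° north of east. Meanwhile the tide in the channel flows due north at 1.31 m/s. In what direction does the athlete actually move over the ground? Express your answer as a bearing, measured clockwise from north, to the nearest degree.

006°

Taking east as x and north as y: velocity relative to the water = (0.243, 0.877) m/s; the water relative to ground = (0.000, 1.310) m/s.
Velocity relative to ground = (0.243, 0.877) + (0.000, 1.310) = (0.243, 2.187) m/s.
Bearing = atan2(0.24, 2.19) = 6.35° clockwise from north.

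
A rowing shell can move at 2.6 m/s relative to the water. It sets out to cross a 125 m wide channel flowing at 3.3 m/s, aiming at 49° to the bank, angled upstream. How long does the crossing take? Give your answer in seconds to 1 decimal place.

63.7 s

The component of the rowing shell's velocity perpendicular to the bank is 2.6 × sin 49° = 1.962 m/s.
Only the cross-stream component determines the crossing time; the current contributes nothing perpendicular to the bank.
Time = 125 / 1.962 = 63.703 s.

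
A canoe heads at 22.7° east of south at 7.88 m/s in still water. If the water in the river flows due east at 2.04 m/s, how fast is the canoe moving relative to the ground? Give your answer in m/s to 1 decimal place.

8.9 m/s

Taking east as x and north as y: velocity relative to the water = (3.041, -7.270) m/s; the water relative to ground = (2.040, 0.000) m/s.
Velocity relative to ground = (3.041, -7.270) + (2.040, 0.000) = (5.081, -7.270) m/s.
Speed = |(5.081, -7.270)| = 8.869 m/s.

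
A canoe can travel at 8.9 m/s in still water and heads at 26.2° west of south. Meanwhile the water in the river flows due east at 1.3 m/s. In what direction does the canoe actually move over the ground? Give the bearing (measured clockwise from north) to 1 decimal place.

198.2°

Taking east as x and north as y: velocity relative to the water = (-3.929, -7.986) m/s; the water relative to ground = (1.300, 0.000) m/s.
Velocity relative to ground = (-3.929, -7.986) + (1.300, 0.000) = (-2.629, -7.986) m/s.
Bearing = atan2(-2.63, -7.99) = 198.23° clockwise from north.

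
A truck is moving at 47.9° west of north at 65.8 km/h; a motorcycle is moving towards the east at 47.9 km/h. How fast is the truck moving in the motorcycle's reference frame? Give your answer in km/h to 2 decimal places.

Taking east as x and north as y: truck velocity = (-48.822, 44.114) km/h; motorcycle velocity = (47.900, 0.000) km/h.
Velocity of truck relative to motorcycle = (-48.822, 44.114) − (47.900, 0.000) = (-96.722, 44.114) km/h.
Magnitude = |(-96.722, 44.114)| = 106.307 km/h.

106.31 km/h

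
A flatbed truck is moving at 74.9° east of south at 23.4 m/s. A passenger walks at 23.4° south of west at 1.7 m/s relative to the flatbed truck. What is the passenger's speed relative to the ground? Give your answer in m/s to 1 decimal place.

Taking east as x and north as y: flatbed truck velocity = (22.592, -6.096) m/s; passenger velocity relative to flatbed truck = (-1.560, -0.675) m/s.
Velocity relative to ground = (22.592, -6.096) + (-1.560, -0.675) = (21.032, -6.771) m/s.
Speed = |(21.032, -6.771)| = 22.095 m/s.

22.1 m/s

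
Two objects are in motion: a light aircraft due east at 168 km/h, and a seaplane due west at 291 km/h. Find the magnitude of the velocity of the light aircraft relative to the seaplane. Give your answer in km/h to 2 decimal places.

Taking east as x and north as y: light aircraft velocity = (168.000, 0.000) km/h; seaplane velocity = (-291.000, 0.000) km/h.
Velocity of light aircraft relative to seaplane = (168.000, 0.000) − (-291.000, 0.000) = (459.000, 0.000) km/h.
Magnitude = |(459.000, 0.000)| = 459.000 km/h.

459.00 km/h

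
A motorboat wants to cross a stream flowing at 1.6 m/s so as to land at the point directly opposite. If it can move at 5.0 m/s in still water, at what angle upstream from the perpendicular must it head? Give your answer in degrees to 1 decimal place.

18.7°

To cancel the current, the upstream component of the motorboat's velocity must equal the flow: 5.0 sin θ = 1.6.
sin θ = 1.6 / 5.0 = 0.3200.
θ = arcsin(0.3200) = 18.663°.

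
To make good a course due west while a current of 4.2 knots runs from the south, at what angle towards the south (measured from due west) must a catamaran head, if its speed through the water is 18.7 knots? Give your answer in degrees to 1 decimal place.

The current pushes perpendicular to the desired track; the heading must have a component into the current equal to 4.2 knots: 18.7 sin θ = 4.2.
sin θ = 0.2246, so θ = 12.979°.

13.0°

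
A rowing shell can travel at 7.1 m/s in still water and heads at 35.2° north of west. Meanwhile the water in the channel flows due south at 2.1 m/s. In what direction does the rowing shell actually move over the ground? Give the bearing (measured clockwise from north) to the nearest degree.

Taking east as x and north as y: velocity relative to the water = (-5.802, 4.093) m/s; the water relative to ground = (0.000, -2.100) m/s.
Velocity relative to ground = (-5.802, 4.093) + (0.000, -2.100) = (-5.802, 1.993) m/s.
Bearing = atan2(-5.80, 1.99) = 288.96° clockwise from north.

289°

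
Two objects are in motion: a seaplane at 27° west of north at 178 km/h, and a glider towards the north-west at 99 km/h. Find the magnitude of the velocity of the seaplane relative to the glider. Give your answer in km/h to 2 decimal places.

89.25 km/h

Taking east as x and north as y: seaplane velocity = (-80.810, 158.599) km/h; glider velocity = (-70.004, 70.004) km/h.
Velocity of seaplane relative to glider = (-80.810, 158.599) − (-70.004, 70.004) = (-10.807, 88.596) km/h.
Magnitude = |(-10.807, 88.596)| = 89.252 km/h.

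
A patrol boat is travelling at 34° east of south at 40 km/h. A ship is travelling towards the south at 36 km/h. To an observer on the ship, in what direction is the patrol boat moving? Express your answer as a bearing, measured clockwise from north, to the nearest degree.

Taking east as x and north as y: patrol boat velocity = (22.368, -33.162) km/h; ship velocity = (0.000, -36.000) km/h.
Velocity of patrol boat relative to ship = (22.368, -33.162) − (0.000, -36.000) = (22.368, 2.838) km/h.
Bearing = atan2(22.37, 2.84) = 82.77° clockwise from north.

083°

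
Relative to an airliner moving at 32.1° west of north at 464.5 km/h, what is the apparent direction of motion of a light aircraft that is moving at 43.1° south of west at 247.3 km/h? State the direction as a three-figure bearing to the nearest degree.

173°

Taking east as x and north as y: light aircraft velocity = (-180.569, -168.974) km/h; airliner velocity = (-246.835, 393.488) km/h.
Velocity of light aircraft relative to airliner = (-180.569, -168.974) − (-246.835, 393.488) = (66.266, -562.462) km/h.
Bearing = atan2(66.27, -562.46) = 173.28° clockwise from north.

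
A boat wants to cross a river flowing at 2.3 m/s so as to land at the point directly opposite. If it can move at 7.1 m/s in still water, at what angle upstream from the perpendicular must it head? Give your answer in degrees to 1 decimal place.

To cancel the current, the upstream component of the boat's velocity must equal the flow: 7.1 sin θ = 2.3.
sin θ = 2.3 / 7.1 = 0.3239.
θ = arcsin(0.3239) = 18.902°.

18.9°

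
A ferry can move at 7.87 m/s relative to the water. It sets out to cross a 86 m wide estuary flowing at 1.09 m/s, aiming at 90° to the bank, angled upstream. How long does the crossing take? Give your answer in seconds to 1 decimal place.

10.9 s

The component of the ferry's velocity perpendicular to the bank is 7.87 m/s.
Only the cross-stream component determines the crossing time; the current contributes nothing perpendicular to the bank.
Time = 86 / 7.870 = 10.928 s.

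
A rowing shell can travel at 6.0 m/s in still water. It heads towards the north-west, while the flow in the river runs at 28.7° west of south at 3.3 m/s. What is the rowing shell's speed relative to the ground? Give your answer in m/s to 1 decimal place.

6.0 m/s

Taking east as x and north as y: velocity relative to the water = (-4.243, 4.243) m/s; the water relative to ground = (-1.585, -2.895) m/s.
Velocity relative to ground = (-4.243, 4.243) + (-1.585, -2.895) = (-5.827, 1.348) m/s.
Speed = |(-5.827, 1.348)| = 5.981 m/s.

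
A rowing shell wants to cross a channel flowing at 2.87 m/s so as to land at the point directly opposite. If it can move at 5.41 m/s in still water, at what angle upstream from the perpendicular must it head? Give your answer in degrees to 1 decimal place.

To cancel the current, the upstream component of the rowing shell's velocity must equal the flow: 5.41 sin θ = 2.87.
sin θ = 2.87 / 5.41 = 0.5305.
θ = arcsin(0.5305) = 32.039°.

32.0°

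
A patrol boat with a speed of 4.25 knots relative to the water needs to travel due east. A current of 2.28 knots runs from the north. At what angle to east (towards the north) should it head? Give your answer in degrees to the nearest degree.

The current pushes perpendicular to the desired track; the heading must have a component into the current equal to 2.28 knots: 4.25 sin θ = 2.28.
sin θ = 0.5365, so θ = 32.444°.

32°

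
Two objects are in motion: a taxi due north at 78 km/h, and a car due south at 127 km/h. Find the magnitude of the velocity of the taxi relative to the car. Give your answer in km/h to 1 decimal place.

Taking east as x and north as y: taxi velocity = (0.000, 78.000) km/h; car velocity = (0.000, -127.000) km/h.
Velocity of taxi relative to car = (0.000, 78.000) − (0.000, -127.000) = (0.000, 205.000) km/h.
Magnitude = |(0.000, 205.000)| = 205.000 km/h.

205.0 km/h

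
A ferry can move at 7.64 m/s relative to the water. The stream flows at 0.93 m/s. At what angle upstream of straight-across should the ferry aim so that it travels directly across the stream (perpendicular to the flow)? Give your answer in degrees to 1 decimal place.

7.0°

To cancel the current, the upstream component of the ferry's velocity must equal the flow: 7.64 sin θ = 0.93.
sin θ = 0.93 / 7.64 = 0.1217.
θ = arcsin(0.1217) = 6.992°.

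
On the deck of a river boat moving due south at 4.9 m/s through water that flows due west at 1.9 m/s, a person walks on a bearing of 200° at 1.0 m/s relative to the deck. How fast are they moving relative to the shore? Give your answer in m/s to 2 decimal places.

6.26 m/s

In east/north components (m/s): person relative to river boat = (-0.342, -0.940); river boat relative to water = (0.000, -4.900); water relative to ground = (-1.900, 0.000).
Sum = (-2.242, -5.840) m/s.
Speed = |(-2.242, -5.840)| = 6.255 m/s.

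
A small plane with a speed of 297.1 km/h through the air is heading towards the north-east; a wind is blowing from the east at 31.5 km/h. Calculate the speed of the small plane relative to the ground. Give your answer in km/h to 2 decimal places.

275.73 km/h

Taking east as x and north as y: velocity relative to the air = (210.081, 210.081) km/h; the air relative to ground = (-31.500, 0.000) km/h.
Velocity relative to ground = (210.081, 210.081) + (-31.500, 0.000) = (178.581, 210.081) km/h.
Speed = |(178.581, 210.081)| = 275.727 km/h.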